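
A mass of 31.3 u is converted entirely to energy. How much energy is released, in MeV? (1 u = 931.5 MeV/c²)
E = mc² = 29160 MeV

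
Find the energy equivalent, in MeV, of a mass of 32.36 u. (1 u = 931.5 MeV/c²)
E = mc² = 30140 MeV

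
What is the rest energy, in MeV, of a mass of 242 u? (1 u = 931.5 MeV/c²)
E = mc² = 2.254e5 MeV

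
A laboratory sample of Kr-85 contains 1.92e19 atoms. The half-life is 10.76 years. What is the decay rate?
A = λN = 1.237e18 decays/year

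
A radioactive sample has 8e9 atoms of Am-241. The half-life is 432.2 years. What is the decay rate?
A = λN = 1.283e7 decays/year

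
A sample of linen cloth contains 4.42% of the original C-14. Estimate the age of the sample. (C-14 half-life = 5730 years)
Age = t½ × log₂(1/ratio) = 25780 years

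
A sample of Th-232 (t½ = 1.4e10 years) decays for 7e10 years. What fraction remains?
N/N₀ = (1/2)^(t/t½) = 0.03125 = 3.12%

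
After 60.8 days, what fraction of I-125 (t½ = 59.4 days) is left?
N/N₀ = (1/2)^(t/t½) = 0.4919 = 49.2%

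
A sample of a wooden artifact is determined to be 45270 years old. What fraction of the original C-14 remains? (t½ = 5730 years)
N/N₀ = (1/2)^(t/t½) = 0.004185 = 0.419%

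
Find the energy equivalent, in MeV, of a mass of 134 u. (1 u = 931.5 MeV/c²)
E = mc² = 1.248e5 MeV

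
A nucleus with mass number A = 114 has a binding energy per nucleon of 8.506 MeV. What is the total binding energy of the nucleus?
B.E. = 8.506 × 114 = 969.7 MeV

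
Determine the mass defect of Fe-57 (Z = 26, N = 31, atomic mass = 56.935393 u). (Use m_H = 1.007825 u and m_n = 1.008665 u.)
Δm = Z·m_H + N·m_n − M = 0.5367 u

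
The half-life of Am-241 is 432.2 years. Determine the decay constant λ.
λ = ln(2)/t½ = 0.001604 year⁻¹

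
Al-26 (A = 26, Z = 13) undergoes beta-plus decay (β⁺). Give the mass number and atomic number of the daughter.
Daughter: A = 26, Z = 12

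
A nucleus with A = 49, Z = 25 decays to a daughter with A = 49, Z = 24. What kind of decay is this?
ΔA = 0, ΔZ = -1 ⇒ beta-plus decay (β⁺) or electron capture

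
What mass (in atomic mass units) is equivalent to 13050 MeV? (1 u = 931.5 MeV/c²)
m = E/c² = 14.01 u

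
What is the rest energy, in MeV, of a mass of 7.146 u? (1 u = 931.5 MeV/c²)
E = mc² = 6656 MeV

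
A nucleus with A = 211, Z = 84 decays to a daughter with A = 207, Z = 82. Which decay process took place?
ΔA = -4, ΔZ = -2 ⇒ alpha decay (α)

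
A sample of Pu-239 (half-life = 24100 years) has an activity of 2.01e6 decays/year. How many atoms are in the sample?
N = A/λ = 6.989e10 atoms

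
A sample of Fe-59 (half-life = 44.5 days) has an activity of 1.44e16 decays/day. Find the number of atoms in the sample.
N = A/λ = 9.245e17 atoms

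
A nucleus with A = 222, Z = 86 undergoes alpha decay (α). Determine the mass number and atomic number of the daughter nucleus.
Daughter: A = 218, Z = 84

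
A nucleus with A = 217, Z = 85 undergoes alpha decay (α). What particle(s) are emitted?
α particle = ⁴₂He (2 protons + 2 neutrons)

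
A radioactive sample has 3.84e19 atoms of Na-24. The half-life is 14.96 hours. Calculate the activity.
A = λN = 1.779e18 decays/hour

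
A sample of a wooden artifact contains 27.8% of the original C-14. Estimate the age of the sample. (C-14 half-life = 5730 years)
Age = t½ × log₂(1/ratio) = 10580 years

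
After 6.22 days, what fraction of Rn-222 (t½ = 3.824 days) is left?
N/N₀ = (1/2)^(t/t½) = 0.3239 = 32.4%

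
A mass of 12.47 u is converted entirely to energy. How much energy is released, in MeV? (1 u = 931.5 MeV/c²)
E = mc² = 11620 MeV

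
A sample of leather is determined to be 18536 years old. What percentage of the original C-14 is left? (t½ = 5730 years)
N/N₀ = (1/2)^(t/t½) = 0.1062 = 10.6%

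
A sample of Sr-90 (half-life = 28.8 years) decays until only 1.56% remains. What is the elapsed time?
t = t½ × log₂(N₀/N) = 172.9 years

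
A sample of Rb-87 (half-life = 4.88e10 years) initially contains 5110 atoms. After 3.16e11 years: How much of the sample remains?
N = N₀(1/2)^(t/t½) = 57.43 atoms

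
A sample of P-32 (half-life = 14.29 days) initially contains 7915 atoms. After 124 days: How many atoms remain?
N = N₀(1/2)^(t/t½) = 19.33 atoms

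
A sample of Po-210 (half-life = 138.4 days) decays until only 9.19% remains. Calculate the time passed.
t = t½ × log₂(N₀/N) = 476.6 days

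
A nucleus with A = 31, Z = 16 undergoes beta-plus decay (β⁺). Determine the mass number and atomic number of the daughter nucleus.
Daughter: A = 31, Z = 15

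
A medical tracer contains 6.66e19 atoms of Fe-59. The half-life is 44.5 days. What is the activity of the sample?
A = λN = 1.037e18 decays/day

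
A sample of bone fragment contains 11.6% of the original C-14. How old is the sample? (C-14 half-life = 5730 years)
Age = t½ × log₂(1/ratio) = 17810 years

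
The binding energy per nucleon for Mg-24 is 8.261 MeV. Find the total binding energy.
B.E. = 8.261 × 24 = 198.3 MeV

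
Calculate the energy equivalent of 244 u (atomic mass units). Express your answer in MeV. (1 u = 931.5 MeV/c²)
E = mc² = 2.273e5 MeV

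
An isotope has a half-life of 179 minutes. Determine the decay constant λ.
λ = ln(2)/t½ = 0.003872 minute⁻¹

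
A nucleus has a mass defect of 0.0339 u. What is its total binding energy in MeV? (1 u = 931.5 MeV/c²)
B.E. = Δm × 931.5 = 31.58 MeV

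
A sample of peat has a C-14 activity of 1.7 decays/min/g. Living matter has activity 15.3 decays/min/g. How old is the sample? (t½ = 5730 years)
Age = t½ × log₂(A₀/A) = 18160 years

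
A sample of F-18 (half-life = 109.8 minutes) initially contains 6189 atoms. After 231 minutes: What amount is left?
N = N₀(1/2)^(t/t½) = 1440 atoms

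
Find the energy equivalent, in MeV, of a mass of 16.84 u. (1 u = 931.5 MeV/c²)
E = mc² = 15690 MeV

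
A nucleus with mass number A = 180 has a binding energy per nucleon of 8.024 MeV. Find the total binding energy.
B.E. = 8.024 × 180 = 1444 MeV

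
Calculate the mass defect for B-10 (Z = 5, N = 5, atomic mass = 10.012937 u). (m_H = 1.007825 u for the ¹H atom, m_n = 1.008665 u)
Δm = Z·m_H + N·m_n − M = 0.06951 u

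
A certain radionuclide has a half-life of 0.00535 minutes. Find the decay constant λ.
λ = ln(2)/t½ = 129.6 minute⁻¹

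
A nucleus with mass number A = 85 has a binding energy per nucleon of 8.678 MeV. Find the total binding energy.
B.E. = 8.678 × 85 = 737.6 MeV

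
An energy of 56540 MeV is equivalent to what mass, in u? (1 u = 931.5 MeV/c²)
m = E/c² = 60.7 u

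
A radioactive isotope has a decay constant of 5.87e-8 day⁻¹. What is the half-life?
t½ = ln(2)/λ = 1.181e7 days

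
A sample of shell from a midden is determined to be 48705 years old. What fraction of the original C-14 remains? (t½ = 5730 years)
N/N₀ = (1/2)^(t/t½) = 0.002762 = 0.276%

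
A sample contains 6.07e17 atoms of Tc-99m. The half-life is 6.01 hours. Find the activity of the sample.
A = λN = 7.001e16 decays/hour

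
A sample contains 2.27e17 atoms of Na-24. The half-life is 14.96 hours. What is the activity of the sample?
A = λN = 1.052e16 decays/hour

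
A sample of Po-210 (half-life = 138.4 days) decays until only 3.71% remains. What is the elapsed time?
t = t½ × log₂(N₀/N) = 657.7 days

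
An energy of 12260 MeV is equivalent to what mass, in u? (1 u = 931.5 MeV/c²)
m = E/c² = 13.16 u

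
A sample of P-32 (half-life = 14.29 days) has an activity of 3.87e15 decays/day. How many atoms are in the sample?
N = A/λ = 7.978e16 atoms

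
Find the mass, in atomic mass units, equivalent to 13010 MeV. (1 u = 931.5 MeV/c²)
m = E/c² = 13.97 u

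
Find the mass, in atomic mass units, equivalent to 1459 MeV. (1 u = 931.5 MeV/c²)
m = E/c² = 1.566 u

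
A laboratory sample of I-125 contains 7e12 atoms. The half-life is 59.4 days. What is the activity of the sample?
A = λN = 8.168e10 decays/day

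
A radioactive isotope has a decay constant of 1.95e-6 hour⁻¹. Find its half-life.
t½ = ln(2)/λ = 3.555e5 hours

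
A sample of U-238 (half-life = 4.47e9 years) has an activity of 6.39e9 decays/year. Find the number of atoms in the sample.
N = A/λ = 4.121e19 atoms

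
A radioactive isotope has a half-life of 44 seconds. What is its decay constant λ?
λ = ln(2)/t½ = 0.01575 second⁻¹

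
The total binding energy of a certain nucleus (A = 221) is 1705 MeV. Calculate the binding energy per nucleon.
B.E./A = 1705/221 = 7.715 MeV/nucleon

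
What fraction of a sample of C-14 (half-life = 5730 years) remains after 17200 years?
N/N₀ = (1/2)^(t/t½) = 0.1248 = 12.5%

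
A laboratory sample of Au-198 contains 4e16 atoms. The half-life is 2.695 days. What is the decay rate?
A = λN = 1.029e16 decays/day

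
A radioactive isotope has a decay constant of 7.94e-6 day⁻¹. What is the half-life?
t½ = ln(2)/λ = 87300 days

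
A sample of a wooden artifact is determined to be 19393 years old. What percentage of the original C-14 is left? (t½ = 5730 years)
N/N₀ = (1/2)^(t/t½) = 0.09576 = 9.58%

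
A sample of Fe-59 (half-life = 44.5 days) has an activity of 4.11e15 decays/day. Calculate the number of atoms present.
N = A/λ = 2.639e17 atoms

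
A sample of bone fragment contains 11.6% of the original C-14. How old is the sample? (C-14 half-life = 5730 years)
Age = t½ × log₂(1/ratio) = 17810 years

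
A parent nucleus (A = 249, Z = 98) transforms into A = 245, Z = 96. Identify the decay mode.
ΔA = -4, ΔZ = -2 ⇒ alpha decay (α)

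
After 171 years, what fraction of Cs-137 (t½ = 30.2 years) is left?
N/N₀ = (1/2)^(t/t½) = 0.01975 = 1.97%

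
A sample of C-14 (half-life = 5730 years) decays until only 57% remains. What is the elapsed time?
t = t½ × log₂(N₀/N) = 4647 years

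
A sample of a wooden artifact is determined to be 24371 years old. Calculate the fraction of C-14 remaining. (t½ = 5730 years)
N/N₀ = (1/2)^(t/t½) = 0.05244 = 5.24%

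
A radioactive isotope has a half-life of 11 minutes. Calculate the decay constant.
λ = ln(2)/t½ = 0.06301 minute⁻¹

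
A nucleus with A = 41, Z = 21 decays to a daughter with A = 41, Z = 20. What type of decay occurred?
ΔA = 0, ΔZ = -1 ⇒ beta-plus decay (β⁺) or electron capture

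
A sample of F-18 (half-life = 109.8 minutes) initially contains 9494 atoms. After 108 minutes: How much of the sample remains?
N = N₀(1/2)^(t/t½) = 4801 atoms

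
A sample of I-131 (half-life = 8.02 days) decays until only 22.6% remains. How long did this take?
t = t½ × log₂(N₀/N) = 17.21 days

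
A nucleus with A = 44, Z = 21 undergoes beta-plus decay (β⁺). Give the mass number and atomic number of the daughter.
Daughter: A = 44, Z = 20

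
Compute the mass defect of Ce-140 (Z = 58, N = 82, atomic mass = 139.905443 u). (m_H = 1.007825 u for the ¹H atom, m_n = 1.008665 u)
Δm = Z·m_H + N·m_n − M = 1.259 u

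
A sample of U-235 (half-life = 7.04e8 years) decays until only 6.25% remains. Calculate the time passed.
t = t½ × log₂(N₀/N) = 2.816e9 years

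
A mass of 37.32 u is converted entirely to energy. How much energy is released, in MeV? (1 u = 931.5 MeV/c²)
E = mc² = 34760 MeV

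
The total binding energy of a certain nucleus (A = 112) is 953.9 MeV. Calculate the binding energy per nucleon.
B.E./A = 953.9/112 = 8.517 MeV/nucleon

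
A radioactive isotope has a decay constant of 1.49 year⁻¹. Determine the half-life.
t½ = ln(2)/λ = 0.4652 years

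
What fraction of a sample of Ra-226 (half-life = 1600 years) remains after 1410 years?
N/N₀ = (1/2)^(t/t½) = 0.5429 = 54.3%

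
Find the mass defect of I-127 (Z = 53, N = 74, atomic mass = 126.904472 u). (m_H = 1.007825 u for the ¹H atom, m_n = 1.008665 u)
Δm = Z·m_H + N·m_n − M = 1.151 u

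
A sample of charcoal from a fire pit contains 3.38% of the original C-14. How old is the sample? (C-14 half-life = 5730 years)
Age = t½ × log₂(1/ratio) = 28000 years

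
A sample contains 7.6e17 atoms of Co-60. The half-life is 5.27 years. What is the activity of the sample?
A = λN = 9.996e16 decays/year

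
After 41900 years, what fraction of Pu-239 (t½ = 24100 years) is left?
N/N₀ = (1/2)^(t/t½) = 0.2997 = 30%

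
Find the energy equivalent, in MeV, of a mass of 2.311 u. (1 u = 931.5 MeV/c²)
E = mc² = 2153 MeV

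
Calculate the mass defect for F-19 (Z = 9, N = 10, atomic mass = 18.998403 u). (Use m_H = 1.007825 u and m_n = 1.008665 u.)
Δm = Z·m_H + N·m_n − M = 0.1587 u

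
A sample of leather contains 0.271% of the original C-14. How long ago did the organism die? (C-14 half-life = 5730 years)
Age = t½ × log₂(1/ratio) = 48860 years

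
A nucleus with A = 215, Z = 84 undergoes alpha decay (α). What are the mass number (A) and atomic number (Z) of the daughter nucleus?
Daughter: A = 211, Z = 82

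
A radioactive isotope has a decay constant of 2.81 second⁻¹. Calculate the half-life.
t½ = ln(2)/λ = 0.2467 seconds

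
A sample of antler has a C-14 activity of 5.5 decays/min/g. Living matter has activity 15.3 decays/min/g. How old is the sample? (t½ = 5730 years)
Age = t½ × log₂(A₀/A) = 8458 years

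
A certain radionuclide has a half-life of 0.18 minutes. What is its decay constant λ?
λ = ln(2)/t½ = 3.851 minute⁻¹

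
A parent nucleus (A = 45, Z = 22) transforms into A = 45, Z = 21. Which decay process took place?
ΔA = 0, ΔZ = -1 ⇒ beta-plus decay (β⁺) or electron capture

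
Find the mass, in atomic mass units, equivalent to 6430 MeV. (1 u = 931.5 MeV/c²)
m = E/c² = 6.903 u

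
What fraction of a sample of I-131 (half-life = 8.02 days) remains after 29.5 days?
N/N₀ = (1/2)^(t/t½) = 0.07811 = 7.81%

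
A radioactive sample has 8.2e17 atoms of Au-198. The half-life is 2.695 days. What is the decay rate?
A = λN = 2.109e17 decays/day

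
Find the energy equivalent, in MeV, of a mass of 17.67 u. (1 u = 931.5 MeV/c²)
E = mc² = 16460 MeV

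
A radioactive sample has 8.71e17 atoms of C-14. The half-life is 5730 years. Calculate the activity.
A = λN = 1.054e14 decays/year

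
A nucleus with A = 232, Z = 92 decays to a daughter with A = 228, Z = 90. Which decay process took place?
ΔA = -4, ΔZ = -2 ⇒ alpha decay (α)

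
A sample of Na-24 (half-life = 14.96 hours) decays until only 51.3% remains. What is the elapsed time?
t = t½ × log₂(N₀/N) = 14.41 hours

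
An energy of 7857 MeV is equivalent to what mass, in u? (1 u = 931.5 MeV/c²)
m = E/c² = 8.435 u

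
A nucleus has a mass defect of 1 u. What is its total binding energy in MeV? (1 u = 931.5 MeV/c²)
B.E. = Δm × 931.5 = 931.5 MeV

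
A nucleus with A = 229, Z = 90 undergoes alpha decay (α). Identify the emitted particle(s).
α particle = ⁴₂He (2 protons + 2 neutrons)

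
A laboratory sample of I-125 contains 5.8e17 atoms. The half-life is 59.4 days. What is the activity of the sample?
A = λN = 6.768e15 decays/day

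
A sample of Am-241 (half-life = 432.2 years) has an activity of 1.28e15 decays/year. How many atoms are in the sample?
N = A/λ = 7.981e17 atoms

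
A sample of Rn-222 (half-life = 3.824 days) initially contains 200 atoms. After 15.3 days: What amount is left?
N = N₀(1/2)^(t/t½) = 12.49 atoms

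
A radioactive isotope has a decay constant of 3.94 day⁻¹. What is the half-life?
t½ = ln(2)/λ = 0.1759 days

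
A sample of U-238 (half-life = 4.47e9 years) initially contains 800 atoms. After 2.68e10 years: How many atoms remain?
N = N₀(1/2)^(t/t½) = 12.54 atoms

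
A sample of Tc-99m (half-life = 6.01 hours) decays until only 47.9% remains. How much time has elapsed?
t = t½ × log₂(N₀/N) = 6.382 hours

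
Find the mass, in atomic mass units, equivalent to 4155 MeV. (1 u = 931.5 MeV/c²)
m = E/c² = 4.461 u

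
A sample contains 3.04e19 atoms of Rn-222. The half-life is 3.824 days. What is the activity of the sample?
A = λN = 5.51e18 decays/day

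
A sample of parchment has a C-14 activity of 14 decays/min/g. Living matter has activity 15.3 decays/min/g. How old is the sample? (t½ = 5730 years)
Age = t½ × log₂(A₀/A) = 734 years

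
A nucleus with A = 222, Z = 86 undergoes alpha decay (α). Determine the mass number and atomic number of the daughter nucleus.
Daughter: A = 218, Z = 84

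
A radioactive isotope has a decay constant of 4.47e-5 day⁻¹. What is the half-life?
t½ = ln(2)/λ = 15510 days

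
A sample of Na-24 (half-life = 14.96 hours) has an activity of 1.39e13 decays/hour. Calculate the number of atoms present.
N = A/λ = 3e14 atoms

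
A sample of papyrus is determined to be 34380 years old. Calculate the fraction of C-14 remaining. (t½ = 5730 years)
N/N₀ = (1/2)^(t/t½) = 0.01562 = 1.56%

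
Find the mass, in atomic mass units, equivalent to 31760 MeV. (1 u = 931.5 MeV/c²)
m = E/c² = 34.1 u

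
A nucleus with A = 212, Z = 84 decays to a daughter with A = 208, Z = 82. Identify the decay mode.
ΔA = -4, ΔZ = -2 ⇒ alpha decay (α)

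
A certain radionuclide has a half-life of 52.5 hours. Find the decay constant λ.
λ = ln(2)/t½ = 0.0132 hour⁻¹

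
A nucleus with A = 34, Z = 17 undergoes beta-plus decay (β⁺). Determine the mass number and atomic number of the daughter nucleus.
Daughter: A = 34, Z = 16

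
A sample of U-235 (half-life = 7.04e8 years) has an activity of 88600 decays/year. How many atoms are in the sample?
N = A/λ = 8.999e13 atoms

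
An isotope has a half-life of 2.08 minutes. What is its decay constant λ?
λ = ln(2)/t½ = 0.3332 minute⁻¹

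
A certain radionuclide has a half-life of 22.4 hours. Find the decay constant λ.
λ = ln(2)/t½ = 0.03094 hour⁻¹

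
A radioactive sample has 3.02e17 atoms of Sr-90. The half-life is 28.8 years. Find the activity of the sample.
A = λN = 7.268e15 decays/year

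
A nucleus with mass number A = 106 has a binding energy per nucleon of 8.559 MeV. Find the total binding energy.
B.E. = 8.559 × 106 = 907.3 MeV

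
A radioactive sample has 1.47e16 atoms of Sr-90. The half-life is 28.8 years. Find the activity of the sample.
A = λN = 3.538e14 decays/year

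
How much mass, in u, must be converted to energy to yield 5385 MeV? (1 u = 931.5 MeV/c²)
m = E/c² = 5.781 u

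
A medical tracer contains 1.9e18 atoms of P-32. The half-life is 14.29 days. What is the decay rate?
A = λN = 9.216e16 decays/day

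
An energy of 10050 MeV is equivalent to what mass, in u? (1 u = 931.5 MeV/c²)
m = E/c² = 10.79 u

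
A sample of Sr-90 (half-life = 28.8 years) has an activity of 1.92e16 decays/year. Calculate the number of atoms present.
N = A/λ = 7.978e17 atoms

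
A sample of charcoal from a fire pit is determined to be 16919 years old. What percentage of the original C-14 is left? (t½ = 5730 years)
N/N₀ = (1/2)^(t/t½) = 0.1292 = 12.9%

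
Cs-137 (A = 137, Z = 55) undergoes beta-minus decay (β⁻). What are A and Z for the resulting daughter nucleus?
Daughter: A = 137, Z = 56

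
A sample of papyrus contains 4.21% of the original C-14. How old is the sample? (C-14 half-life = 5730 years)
Age = t½ × log₂(1/ratio) = 26190 years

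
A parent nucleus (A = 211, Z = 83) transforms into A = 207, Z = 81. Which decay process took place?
ΔA = -4, ΔZ = -2 ⇒ alpha decay (α)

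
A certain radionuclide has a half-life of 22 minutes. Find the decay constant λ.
λ = ln(2)/t½ = 0.03151 minute⁻¹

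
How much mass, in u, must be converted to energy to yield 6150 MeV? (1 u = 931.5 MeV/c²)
m = E/c² = 6.602 u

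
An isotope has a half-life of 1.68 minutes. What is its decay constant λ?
λ = ln(2)/t½ = 0.4126 minute⁻¹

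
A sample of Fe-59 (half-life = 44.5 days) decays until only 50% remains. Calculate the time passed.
t = t½ × log₂(N₀/N) = 44.5 days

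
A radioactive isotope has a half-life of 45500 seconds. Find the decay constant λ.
λ = ln(2)/t½ = 1.523e-5 second⁻¹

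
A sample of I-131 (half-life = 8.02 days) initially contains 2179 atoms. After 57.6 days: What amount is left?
N = N₀(1/2)^(t/t½) = 15.01 atoms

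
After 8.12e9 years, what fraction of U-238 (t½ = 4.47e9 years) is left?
N/N₀ = (1/2)^(t/t½) = 0.2839 = 28.4%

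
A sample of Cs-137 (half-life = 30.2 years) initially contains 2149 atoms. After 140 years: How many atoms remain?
N = N₀(1/2)^(t/t½) = 86.44 atoms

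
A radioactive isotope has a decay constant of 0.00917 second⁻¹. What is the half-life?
t½ = ln(2)/λ = 75.59 seconds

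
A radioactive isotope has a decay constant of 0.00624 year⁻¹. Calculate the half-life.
t½ = ln(2)/λ = 111.1 years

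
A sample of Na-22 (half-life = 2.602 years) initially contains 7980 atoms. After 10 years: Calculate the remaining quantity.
N = N₀(1/2)^(t/t½) = 556 atoms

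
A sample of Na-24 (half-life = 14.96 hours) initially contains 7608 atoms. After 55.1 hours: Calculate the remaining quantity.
N = N₀(1/2)^(t/t½) = 592.3 atoms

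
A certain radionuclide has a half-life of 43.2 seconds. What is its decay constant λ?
λ = ln(2)/t½ = 0.01605 second⁻¹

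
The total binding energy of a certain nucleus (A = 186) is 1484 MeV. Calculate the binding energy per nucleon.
B.E./A = 1484/186 = 7.978 MeV/nucleon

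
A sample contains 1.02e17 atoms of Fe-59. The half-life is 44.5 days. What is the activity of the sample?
A = λN = 1.589e15 decays/day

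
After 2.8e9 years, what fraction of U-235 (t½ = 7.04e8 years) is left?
N/N₀ = (1/2)^(t/t½) = 0.06349 = 6.35%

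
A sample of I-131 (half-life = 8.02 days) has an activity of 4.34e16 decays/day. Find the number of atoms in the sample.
N = A/λ = 5.022e17 atoms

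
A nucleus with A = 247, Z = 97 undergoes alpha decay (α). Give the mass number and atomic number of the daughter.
Daughter: A = 243, Z = 95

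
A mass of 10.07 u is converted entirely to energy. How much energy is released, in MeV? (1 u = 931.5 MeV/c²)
E = mc² = 9380 MeV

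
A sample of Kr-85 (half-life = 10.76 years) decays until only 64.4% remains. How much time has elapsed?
t = t½ × log₂(N₀/N) = 6.831 years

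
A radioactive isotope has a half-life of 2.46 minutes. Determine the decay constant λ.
λ = ln(2)/t½ = 0.2818 minute⁻¹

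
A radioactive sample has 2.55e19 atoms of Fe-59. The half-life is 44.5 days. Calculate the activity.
A = λN = 3.972e17 decays/day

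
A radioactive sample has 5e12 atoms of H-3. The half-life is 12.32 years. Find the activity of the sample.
A = λN = 2.813e11 decays/year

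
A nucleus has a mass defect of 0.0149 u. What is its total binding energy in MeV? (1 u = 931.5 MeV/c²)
B.E. = Δm × 931.5 = 13.88 MeV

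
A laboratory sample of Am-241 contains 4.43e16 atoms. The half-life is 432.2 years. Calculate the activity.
A = λN = 7.105e13 decays/year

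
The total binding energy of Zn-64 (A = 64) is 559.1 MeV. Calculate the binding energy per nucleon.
B.E./A = 559.1/64 = 8.736 MeV/nucleon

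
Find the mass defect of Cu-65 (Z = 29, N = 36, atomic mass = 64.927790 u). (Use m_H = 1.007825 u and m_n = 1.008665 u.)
Δm = Z·m_H + N·m_n − M = 0.6111 u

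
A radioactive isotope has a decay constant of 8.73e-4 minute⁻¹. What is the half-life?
t½ = ln(2)/λ = 794 minutes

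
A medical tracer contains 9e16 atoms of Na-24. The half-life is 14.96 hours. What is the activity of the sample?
A = λN = 4.17e15 decays/hour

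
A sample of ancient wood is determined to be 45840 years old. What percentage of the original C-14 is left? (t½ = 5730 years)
N/N₀ = (1/2)^(t/t½) = 0.003906 = 0.391%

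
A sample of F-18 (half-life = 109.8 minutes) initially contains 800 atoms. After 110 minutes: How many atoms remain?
N = N₀(1/2)^(t/t½) = 399.5 atoms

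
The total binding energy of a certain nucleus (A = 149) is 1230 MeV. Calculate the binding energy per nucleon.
B.E./A = 1230/149 = 8.255 MeV/nucleon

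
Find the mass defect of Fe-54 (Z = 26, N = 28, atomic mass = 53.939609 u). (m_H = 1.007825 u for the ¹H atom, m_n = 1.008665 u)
Δm = Z·m_H + N·m_n − M = 0.5065 u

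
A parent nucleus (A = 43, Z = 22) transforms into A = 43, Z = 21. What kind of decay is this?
ΔA = 0, ΔZ = -1 ⇒ beta-plus decay (β⁺) or electron capture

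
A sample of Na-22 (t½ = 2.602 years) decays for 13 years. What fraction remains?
N/N₀ = (1/2)^(t/t½) = 0.03133 = 3.13%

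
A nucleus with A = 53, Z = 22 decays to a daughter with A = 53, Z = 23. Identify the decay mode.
ΔA = 0, ΔZ = +1 ⇒ beta-minus decay (β⁻)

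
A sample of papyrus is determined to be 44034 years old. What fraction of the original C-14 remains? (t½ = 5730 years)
N/N₀ = (1/2)^(t/t½) = 0.00486 = 0.486%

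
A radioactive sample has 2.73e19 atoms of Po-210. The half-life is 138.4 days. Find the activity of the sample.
A = λN = 1.367e17 decays/day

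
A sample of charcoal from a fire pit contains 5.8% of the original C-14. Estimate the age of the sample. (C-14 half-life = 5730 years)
Age = t½ × log₂(1/ratio) = 23540 years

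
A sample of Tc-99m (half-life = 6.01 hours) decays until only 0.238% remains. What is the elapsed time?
t = t½ × log₂(N₀/N) = 52.38 hours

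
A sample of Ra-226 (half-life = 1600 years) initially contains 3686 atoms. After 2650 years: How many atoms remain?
N = N₀(1/2)^(t/t½) = 1169 atoms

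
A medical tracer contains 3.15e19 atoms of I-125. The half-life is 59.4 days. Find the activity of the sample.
A = λN = 3.676e17 decays/day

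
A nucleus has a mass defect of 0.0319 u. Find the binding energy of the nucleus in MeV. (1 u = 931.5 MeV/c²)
B.E. = Δm × 931.5 = 29.71 MeV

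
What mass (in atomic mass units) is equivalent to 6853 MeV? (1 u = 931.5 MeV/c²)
m = E/c² = 7.357 u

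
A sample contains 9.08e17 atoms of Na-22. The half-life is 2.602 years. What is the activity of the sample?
A = λN = 2.419e17 decays/year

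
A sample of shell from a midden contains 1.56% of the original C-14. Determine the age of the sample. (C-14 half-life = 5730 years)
Age = t½ × log₂(1/ratio) = 34390 years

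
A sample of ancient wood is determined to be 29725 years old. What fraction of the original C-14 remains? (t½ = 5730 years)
N/N₀ = (1/2)^(t/t½) = 0.02744 = 2.74%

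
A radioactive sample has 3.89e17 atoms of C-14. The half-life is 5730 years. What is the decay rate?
A = λN = 4.706e13 decays/year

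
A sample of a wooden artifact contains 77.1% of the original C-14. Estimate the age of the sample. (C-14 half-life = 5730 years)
Age = t½ × log₂(1/ratio) = 2150 years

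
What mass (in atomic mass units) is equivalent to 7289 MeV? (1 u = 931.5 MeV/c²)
m = E/c² = 7.825 u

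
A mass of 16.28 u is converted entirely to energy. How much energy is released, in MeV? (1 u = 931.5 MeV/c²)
E = mc² = 15160 MeV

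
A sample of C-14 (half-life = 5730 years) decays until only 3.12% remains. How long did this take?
t = t½ × log₂(N₀/N) = 28660 years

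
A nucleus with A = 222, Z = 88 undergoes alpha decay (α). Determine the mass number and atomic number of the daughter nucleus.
Daughter: A = 218, Z = 86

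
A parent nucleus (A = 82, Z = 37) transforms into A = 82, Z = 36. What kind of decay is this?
ΔA = 0, ΔZ = -1 ⇒ beta-plus decay (β⁺) or electron capture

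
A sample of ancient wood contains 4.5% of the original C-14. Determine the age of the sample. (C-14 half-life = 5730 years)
Age = t½ × log₂(1/ratio) = 25640 years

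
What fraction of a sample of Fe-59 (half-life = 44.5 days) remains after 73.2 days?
N/N₀ = (1/2)^(t/t½) = 0.3198 = 32%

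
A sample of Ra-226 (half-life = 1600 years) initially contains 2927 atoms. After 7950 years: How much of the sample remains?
N = N₀(1/2)^(t/t½) = 93.47 atoms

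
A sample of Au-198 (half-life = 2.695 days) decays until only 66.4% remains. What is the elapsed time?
t = t½ × log₂(N₀/N) = 1.592 days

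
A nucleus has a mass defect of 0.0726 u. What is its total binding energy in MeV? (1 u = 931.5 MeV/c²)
B.E. = Δm × 931.5 = 67.63 MeV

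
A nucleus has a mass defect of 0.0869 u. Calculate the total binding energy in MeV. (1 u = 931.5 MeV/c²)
B.E. = Δm × 931.5 = 80.95 MeV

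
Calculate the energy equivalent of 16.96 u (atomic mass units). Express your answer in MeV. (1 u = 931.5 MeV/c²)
E = mc² = 15800 MeV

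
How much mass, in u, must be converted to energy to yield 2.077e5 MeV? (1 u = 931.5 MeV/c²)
m = E/c² = 223 u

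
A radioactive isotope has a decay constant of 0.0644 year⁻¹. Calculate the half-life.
t½ = ln(2)/λ = 10.76 years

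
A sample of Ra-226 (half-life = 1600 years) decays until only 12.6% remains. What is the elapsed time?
t = t½ × log₂(N₀/N) = 4782 years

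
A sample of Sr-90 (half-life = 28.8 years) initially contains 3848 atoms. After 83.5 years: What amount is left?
N = N₀(1/2)^(t/t½) = 515.8 atoms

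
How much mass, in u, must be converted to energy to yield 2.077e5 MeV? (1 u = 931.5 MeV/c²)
m = E/c² = 223 u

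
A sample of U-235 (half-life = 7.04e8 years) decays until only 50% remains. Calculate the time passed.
t = t½ × log₂(N₀/N) = 7.04e8 years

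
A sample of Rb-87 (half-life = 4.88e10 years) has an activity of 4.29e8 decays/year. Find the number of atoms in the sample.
N = A/λ = 3.02e19 atoms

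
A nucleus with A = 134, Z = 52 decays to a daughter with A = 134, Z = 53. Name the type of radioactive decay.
ΔA = 0, ΔZ = +1 ⇒ beta-minus decay (β⁻)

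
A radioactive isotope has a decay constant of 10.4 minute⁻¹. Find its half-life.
t½ = ln(2)/λ = 0.06665 minutes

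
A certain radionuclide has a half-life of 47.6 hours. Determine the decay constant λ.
λ = ln(2)/t½ = 0.01456 hour⁻¹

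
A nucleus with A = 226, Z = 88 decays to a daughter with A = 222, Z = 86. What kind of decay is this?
ΔA = -4, ΔZ = -2 ⇒ alpha decay (α)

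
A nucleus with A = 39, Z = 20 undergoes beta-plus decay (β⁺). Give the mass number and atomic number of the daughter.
Daughter: A = 39, Z = 19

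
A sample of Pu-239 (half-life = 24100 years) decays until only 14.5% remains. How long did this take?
t = t½ × log₂(N₀/N) = 67140 years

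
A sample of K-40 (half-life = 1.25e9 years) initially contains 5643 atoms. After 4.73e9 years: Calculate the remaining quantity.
N = N₀(1/2)^(t/t½) = 409.6 atoms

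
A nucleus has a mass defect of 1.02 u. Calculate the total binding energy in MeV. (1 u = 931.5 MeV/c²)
B.E. = Δm × 931.5 = 950.1 MeV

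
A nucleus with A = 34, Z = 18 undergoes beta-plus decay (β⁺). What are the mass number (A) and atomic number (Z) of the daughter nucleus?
Daughter: A = 34, Z = 17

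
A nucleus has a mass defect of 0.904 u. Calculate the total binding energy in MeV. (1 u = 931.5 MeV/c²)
B.E. = Δm × 931.5 = 842.1 MeV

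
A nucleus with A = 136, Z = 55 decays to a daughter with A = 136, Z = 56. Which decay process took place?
ΔA = 0, ΔZ = +1 ⇒ beta-minus decay (β⁻)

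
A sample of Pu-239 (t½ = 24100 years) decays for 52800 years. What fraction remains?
N/N₀ = (1/2)^(t/t½) = 0.219 = 21.9%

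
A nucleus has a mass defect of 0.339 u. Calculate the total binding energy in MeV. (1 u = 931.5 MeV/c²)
B.E. = Δm × 931.5 = 315.8 MeV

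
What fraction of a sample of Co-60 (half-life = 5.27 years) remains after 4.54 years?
N/N₀ = (1/2)^(t/t½) = 0.5504 = 55%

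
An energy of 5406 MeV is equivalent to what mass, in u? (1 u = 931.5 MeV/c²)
m = E/c² = 5.804 u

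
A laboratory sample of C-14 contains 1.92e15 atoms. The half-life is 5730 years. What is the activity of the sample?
A = λN = 2.323e11 decays/year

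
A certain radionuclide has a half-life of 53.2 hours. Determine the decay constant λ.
λ = ln(2)/t½ = 0.01303 hour⁻¹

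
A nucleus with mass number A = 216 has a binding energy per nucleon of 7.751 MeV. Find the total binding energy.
B.E. = 7.751 × 216 = 1674 MeV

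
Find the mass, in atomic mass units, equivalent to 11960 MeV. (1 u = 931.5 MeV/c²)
m = E/c² = 12.84 u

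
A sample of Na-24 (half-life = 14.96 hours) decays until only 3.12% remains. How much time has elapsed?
t = t½ × log₂(N₀/N) = 74.83 hours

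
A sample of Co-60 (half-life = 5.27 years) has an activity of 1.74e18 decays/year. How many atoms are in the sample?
N = A/λ = 1.323e19 atoms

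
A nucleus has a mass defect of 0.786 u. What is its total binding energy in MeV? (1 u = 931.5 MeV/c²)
B.E. = Δm × 931.5 = 732.2 MeV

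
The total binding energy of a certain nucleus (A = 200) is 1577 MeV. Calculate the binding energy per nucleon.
B.E./A = 1577/200 = 7.885 MeV/nucleon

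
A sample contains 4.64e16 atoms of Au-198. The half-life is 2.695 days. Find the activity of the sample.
A = λN = 1.193e16 decays/day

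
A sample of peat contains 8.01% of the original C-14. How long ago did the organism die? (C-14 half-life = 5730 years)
Age = t½ × log₂(1/ratio) = 20870 years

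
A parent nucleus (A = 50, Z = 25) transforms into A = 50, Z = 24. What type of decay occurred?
ΔA = 0, ΔZ = -1 ⇒ beta-plus decay (β⁺) or electron capture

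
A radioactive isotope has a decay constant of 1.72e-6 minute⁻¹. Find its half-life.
t½ = ln(2)/λ = 4.03e5 minutes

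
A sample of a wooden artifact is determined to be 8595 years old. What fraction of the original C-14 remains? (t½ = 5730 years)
N/N₀ = (1/2)^(t/t½) = 0.3536 = 35.4%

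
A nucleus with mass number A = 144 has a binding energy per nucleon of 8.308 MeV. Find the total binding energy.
B.E. = 8.308 × 144 = 1196 MeV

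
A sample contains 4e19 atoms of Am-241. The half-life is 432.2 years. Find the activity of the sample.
A = λN = 6.415e16 decays/year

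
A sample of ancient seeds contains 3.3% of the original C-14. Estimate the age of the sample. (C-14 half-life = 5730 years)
Age = t½ × log₂(1/ratio) = 28200 years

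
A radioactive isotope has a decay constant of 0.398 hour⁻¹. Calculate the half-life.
t½ = ln(2)/λ = 1.742 hours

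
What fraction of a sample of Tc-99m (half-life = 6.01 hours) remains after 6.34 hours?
N/N₀ = (1/2)^(t/t½) = 0.4813 = 48.1%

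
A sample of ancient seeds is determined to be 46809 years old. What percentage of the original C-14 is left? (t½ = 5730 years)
N/N₀ = (1/2)^(t/t½) = 0.003474 = 0.347%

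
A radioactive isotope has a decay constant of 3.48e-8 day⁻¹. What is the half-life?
t½ = ln(2)/λ = 1.992e7 days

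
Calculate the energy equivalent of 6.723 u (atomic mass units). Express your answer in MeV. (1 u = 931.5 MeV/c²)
E = mc² = 6262 MeV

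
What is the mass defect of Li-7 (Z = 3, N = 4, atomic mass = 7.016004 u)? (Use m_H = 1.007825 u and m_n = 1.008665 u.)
Δm = Z·m_H + N·m_n − M = 0.04213 u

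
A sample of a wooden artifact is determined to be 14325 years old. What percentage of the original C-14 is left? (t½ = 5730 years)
N/N₀ = (1/2)^(t/t½) = 0.1768 = 17.7%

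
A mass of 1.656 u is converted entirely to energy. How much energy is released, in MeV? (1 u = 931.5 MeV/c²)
E = mc² = 1543 MeV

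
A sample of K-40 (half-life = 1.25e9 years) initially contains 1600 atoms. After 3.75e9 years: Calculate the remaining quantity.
N = N₀(1/2)^(t/t½) = 200 atoms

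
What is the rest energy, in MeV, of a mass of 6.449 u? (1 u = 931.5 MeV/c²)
E = mc² = 6007 MeV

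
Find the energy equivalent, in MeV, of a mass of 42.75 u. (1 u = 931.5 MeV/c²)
E = mc² = 39820 MeV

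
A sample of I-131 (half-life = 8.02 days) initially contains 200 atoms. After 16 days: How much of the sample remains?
N = N₀(1/2)^(t/t½) = 50.17 atoms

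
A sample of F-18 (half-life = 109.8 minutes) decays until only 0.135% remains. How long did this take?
t = t½ × log₂(N₀/N) = 1047 minutes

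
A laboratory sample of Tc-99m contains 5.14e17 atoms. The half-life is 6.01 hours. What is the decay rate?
A = λN = 5.928e16 decays/hour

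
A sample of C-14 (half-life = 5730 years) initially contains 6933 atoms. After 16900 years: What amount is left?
N = N₀(1/2)^(t/t½) = 897.6 atoms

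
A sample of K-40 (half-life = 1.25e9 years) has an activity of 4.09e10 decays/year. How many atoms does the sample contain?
N = A/λ = 7.376e19 atoms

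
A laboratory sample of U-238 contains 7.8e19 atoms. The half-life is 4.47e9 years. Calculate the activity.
A = λN = 1.21e10 decays/year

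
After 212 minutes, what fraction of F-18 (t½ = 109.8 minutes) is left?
N/N₀ = (1/2)^(t/t½) = 0.2623 = 26.2%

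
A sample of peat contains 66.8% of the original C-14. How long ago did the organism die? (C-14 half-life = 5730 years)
Age = t½ × log₂(1/ratio) = 3335 years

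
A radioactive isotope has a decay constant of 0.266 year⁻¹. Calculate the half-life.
t½ = ln(2)/λ = 2.606 years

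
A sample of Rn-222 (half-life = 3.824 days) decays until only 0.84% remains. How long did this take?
t = t½ × log₂(N₀/N) = 26.37 days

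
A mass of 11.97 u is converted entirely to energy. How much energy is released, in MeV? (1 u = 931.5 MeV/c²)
E = mc² = 11150 MeV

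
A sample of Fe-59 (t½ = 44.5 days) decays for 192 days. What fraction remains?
N/N₀ = (1/2)^(t/t½) = 0.05025 = 5.03%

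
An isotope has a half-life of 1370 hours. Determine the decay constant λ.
λ = ln(2)/t½ = 5.059e-4 hour⁻¹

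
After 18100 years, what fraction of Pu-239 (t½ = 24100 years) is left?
N/N₀ = (1/2)^(t/t½) = 0.5942 = 59.4%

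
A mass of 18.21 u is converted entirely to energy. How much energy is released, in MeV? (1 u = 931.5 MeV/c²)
E = mc² = 16960 MeV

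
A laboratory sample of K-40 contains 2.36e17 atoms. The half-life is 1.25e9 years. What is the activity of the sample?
A = λN = 1.309e8 decays/year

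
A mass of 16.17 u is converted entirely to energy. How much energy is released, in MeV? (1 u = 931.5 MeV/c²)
E = mc² = 15060 MeV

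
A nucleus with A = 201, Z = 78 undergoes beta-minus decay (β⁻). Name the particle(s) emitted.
β⁻: electron (e⁻) + antineutrino (ν̄ₑ)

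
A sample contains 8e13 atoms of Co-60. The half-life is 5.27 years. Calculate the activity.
A = λN = 1.052e13 decays/year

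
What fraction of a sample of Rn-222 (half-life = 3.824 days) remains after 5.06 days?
N/N₀ = (1/2)^(t/t½) = 0.3996 = 40%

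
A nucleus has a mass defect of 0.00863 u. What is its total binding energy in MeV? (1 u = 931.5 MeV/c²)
B.E. = Δm × 931.5 = 8.039 MeV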